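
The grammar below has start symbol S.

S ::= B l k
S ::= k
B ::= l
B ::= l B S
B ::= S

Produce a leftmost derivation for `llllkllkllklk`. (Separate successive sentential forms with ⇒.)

S ⇒ Blk   [S ::= B l k]
Blk ⇒ lBSlk   [B ::= l B S]
lBSlk ⇒ llBSSlk   [B ::= l B S]
llBSSlk ⇒ llSSSlk   [B ::= S]
llSSSlk ⇒ llBlkSSlk   [S ::= B l k]
llBlkSSlk ⇒ llllkSSlk   [B ::= l]
llllkSSlk ⇒ llllkBlkSlk   [S ::= B l k]
llllkBlkSlk ⇒ llllkllkSlk   [B ::= l]
llllkllkSlk ⇒ llllkllkBlklk   [S ::= B l k]
llllkllkBlklk ⇒ llllkllkllklk   [B ::= l]

S⇒Blk⇒lBSlk⇒llBSSlk⇒llSSSlk⇒llBlkSSlk⇒llllkSSlk⇒llllkBlkSlk⇒llllkllkSlk⇒llllkllkBlklk⇒llllkllkllklk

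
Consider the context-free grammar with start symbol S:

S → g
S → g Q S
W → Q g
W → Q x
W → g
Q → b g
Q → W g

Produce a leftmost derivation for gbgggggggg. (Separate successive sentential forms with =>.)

S => gQS   [S → g Q S]
gQS => gbgS   [Q → b g]
gbgS => gbggQS   [S → g Q S]
gbggQS => gbggWgS   [Q → W g]
gbggWgS => gbggggS   [W → g]
gbggggS => gbgggggQS   [S → g Q S]
gbgggggQS => gbgggggWgS   [Q → W g]
gbgggggWgS => gbgggggggS   [W → g]
gbgggggggS => gbgggggggg   [S → g]

S=>gQS=>gbgS=>gbggQS=>gbggWgS=>gbggggS=>gbgggggQS=>gbgggggWgS=>gbgggggggS=>gbgggggggg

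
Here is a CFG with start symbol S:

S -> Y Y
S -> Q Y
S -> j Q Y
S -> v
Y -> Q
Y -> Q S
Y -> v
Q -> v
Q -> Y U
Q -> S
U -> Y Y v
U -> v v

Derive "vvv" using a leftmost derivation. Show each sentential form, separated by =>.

S => YY   [S -> Y Y]
YY => QY   [Y -> Q]
QY => SY   [Q -> S]
SY => YYY   [S -> Y Y]
YYY => QYY   [Y -> Q]
QYY => SYY   [Q -> S]
SYY => vYY   [S -> v]
vYY => vvY   [Y -> v]
vvY => vvv   [Y -> v]

S => YY => QY => SY => YYY => QYY => SYY => vYY => vvY => vvv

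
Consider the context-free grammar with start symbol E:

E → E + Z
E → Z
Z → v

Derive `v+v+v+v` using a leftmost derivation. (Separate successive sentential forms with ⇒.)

E ⇒ E+Z ⇒ E+Z+Z ⇒ E+Z+Z+Z ⇒ Z+Z+Z+Z ⇒ v+Z+Z+Z ⇒ v+v+Z+Z ⇒ v+v+v+Z ⇒ v+v+v+v

E ⇒ E+Z   [E → E + Z]
E+Z ⇒ E+Z+Z   [E → E + Z]
E+Z+Z ⇒ E+Z+Z+Z   [E → E + Z]
E+Z+Z+Z ⇒ Z+Z+Z+Z   [E → Z]
Z+Z+Z+Z ⇒ v+Z+Z+Z   [Z → v]
v+Z+Z+Z ⇒ v+v+Z+Z   [Z → v]
v+v+Z+Z ⇒ v+v+v+Z   [Z → v]
v+v+v+Z ⇒ v+v+v+v   [Z → v]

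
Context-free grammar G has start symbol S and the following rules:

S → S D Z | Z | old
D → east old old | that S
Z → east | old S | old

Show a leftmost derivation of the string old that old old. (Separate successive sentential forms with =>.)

S => S D Z => Z D Z => old D Z => old that S Z => old that Z Z => old that old Z => old that old old

S => S D Z   [S → S D Z]
S D Z => Z D Z   [S → Z]
Z D Z => old D Z   [Z → old]
old D Z => old that S Z   [D → that S]
old that S Z => old that Z Z   [S → Z]
old that Z Z => old that old Z   [Z → old]
old that old Z => old that old old   [Z → old]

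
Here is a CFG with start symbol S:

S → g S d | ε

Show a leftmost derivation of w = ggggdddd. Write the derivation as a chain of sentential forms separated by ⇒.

S ⇒ gSd   [S → g S d]
gSd ⇒ ggSdd   [S → g S d]
ggSdd ⇒ gggSddd   [S → g S d]
gggSddd ⇒ ggggSdddd   [S → g S d]
ggggSdddd ⇒ ggggdddd   [S → ε]

S ⇒ gSd ⇒ ggSdd ⇒ gggSddd ⇒ ggggSdddd ⇒ ggggdddd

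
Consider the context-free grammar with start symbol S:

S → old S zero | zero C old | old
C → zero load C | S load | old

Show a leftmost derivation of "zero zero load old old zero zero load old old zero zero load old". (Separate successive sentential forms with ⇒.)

S ⇒ zero C old   [S → zero C old]
zero C old ⇒ zero zero load C old   [C → zero load C]
zero zero load C old ⇒ zero zero load S load old   [C → S load]
zero zero load S load old ⇒ zero zero load old S zero load old   [S → old S zero]
zero zero load old S zero load old ⇒ zero zero load old old S zero zero load old   [S → old S zero]
zero zero load old old S zero zero load old ⇒ zero zero load old old zero C old zero zero load old   [S → zero C old]
zero zero load old old zero C old zero zero load old ⇒ zero zero load old old zero zero load C old zero zero load old   [C → zero load C]
zero zero load old old zero zero load C old zero zero load old ⇒ zero zero load old old zero zero load old old zero zero load old   [C → old]

S ⇒ zero C old ⇒ zero zero load C old ⇒ zero zero load S load old ⇒ zero zero load old S zero load old ⇒ zero zero load old old S zero zero load old ⇒ zero zero load old old zero C old zero zero load old ⇒ zero zero load old old zero zero load C old zero zero load old ⇒ zero zero load old old zero zero load old old zero zero load old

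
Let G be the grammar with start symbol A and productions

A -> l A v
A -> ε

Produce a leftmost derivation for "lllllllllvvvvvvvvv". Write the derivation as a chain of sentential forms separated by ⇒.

A ⇒ lAv   [A -> l A v]
lAv ⇒ llAvv   [A -> l A v]
llAvv ⇒ lllAvvv   [A -> l A v]
lllAvvv ⇒ llllAvvvv   [A -> l A v]
llllAvvvv ⇒ lllllAvvvvv   [A -> l A v]
lllllAvvvvv ⇒ llllllAvvvvvv   [A -> l A v]
llllllAvvvvvv ⇒ lllllllAvvvvvvv   [A -> l A v]
lllllllAvvvvvvv ⇒ llllllllAvvvvvvvv   [A -> l A v]
llllllllAvvvvvvvv ⇒ lllllllllAvvvvvvvvv   [A -> l A v]
lllllllllAvvvvvvvvv ⇒ lllllllllvvvvvvvvv   [A -> ε]

A ⇒ lAv ⇒ llAvv ⇒ lllAvvv ⇒ llllAvvvv ⇒ lllllAvvvvv ⇒ llllllAvvvvvv ⇒ lllllllAvvvvvvv ⇒ llllllllAvvvvvvvv ⇒ lllllllllAvvvvvvvvv ⇒ lllllllllvvvvvvvvv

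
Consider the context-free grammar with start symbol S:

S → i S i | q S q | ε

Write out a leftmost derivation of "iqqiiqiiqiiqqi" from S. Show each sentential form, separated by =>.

S => iSi   [S → i S i]
iSi => iqSqi   [S → q S q]
iqSqi => iqqSqqi   [S → q S q]
iqqSqqi => iqqiSiqqi   [S → i S i]
iqqiSiqqi => iqqiiSiiqqi   [S → i S i]
iqqiiSiiqqi => iqqiiqSqiiqqi   [S → q S q]
iqqiiqSqiiqqi => iqqiiqiSiqiiqqi   [S → i S i]
iqqiiqiSiqiiqqi => iqqiiqiiqiiqqi   [S → ε]

S => iSi => iqSqi => iqqSqqi => iqqiSiqqi => iqqiiSiiqqi => iqqiiqSqiiqqi => iqqiiqiSiqiiqqi => iqqiiqiiqiiqqi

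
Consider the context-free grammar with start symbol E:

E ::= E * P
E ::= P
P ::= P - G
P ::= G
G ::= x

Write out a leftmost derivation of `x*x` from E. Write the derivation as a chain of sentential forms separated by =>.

E => E*P => P*P => G*P => x*P => x*G => x*x

E => E*P   [E ::= E * P]
E*P => P*P   [E ::= P]
P*P => G*P   [P ::= G]
G*P => x*P   [G ::= x]
x*P => x*G   [P ::= G]
x*G => x*x   [G ::= x]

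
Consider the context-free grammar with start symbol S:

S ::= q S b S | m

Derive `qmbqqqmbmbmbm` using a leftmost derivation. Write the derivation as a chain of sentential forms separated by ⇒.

S ⇒ qSbS ⇒ qmbS ⇒ qmbqSbS ⇒ qmbqqSbSbS ⇒ qmbqqqSbSbSbS ⇒ qmbqqqmbSbSbS ⇒ qmbqqqmbmbSbS ⇒ qmbqqqmbmbmbS ⇒ qmbqqqmbmbmbm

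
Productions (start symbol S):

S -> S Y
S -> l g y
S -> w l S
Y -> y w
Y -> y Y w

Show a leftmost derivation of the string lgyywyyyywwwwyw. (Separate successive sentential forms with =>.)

S=>SY=>SYY=>SYYY=>lgyYYY=>lgyywYY=>lgyywyYwY=>lgyywyyYwwY=>lgyywyyyYwwwY=>lgyywyyyywwwwY=>lgyywyyyywwwwyw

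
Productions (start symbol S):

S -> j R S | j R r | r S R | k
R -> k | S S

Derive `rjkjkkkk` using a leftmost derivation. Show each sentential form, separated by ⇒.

S ⇒ rSR   [S -> r S R]
rSR ⇒ rjRSR   [S -> j R S]
rjRSR ⇒ rjSSSR   [R -> S S]
rjSSSR ⇒ rjkSSR   [S -> k]
rjkSSR ⇒ rjkjRSSR   [S -> j R S]
rjkjRSSR ⇒ rjkjkSSR   [R -> k]
rjkjkSSR ⇒ rjkjkkSR   [S -> k]
rjkjkkSR ⇒ rjkjkkkR   [S -> k]
rjkjkkkR ⇒ rjkjkkkk   [R -> k]

S ⇒ rSR ⇒ rjRSR ⇒ rjSSSR ⇒ rjkSSR ⇒ rjkjRSSR ⇒ rjkjkSSR ⇒ rjkjkkSR ⇒ rjkjkkkR ⇒ rjkjkkkk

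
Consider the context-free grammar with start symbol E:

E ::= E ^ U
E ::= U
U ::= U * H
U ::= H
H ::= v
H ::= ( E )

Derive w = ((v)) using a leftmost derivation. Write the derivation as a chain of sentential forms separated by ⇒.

E ⇒ U   [E ::= U]
U ⇒ H   [U ::= H]
H ⇒ (E)   [H ::= ( E )]
(E) ⇒ (U)   [E ::= U]
(U) ⇒ (H)   [U ::= H]
(H) ⇒ ((E))   [H ::= ( E )]
((E)) ⇒ ((U))   [E ::= U]
((U)) ⇒ ((H))   [U ::= H]
((H)) ⇒ ((v))   [H ::= v]

E ⇒ U ⇒ H ⇒ (E) ⇒ (U) ⇒ (H) ⇒ ((E)) ⇒ ((U)) ⇒ ((H)) ⇒ ((v))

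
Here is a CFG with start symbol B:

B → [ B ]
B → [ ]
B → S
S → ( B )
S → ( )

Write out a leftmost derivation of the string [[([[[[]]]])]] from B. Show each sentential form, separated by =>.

B=>[B]=>[[B]]=>[[S]]=>[[(B)]]=>[[([B])]]=>[[([[B]])]]=>[[([[[B]]])]]=>[[([[[[]]]])]]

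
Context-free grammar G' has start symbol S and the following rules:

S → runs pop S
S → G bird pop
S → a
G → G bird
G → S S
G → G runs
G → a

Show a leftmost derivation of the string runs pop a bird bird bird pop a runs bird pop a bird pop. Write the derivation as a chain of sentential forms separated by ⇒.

S ⇒ runs pop S   [S → runs pop S]
runs pop S ⇒ runs pop G bird pop   [S → G bird pop]
runs pop G bird pop ⇒ runs pop S S bird pop   [G → S S]
runs pop S S bird pop ⇒ runs pop G bird pop S bird pop   [S → G bird pop]
runs pop G bird pop S bird pop ⇒ runs pop G runs bird pop S bird pop   [G → G runs]
runs pop G runs bird pop S bird pop ⇒ runs pop S S runs bird pop S bird pop   [G → S S]
runs pop S S runs bird pop S bird pop ⇒ runs pop G bird pop S runs bird pop S bird pop   [S → G bird pop]
runs pop G bird pop S runs bird pop S bird pop ⇒ runs pop G bird bird pop S runs bird pop S bird pop   [G → G bird]
runs pop G bird bird pop S runs bird pop S bird pop ⇒ runs pop G bird bird bird pop S runs bird pop S bird pop   [G → G bird]
runs pop G bird bird bird pop S runs bird pop S bird pop ⇒ runs pop a bird bird bird pop S runs bird pop S bird pop   [G → a]
runs pop a bird bird bird pop S runs bird pop S bird pop ⇒ runs pop a bird bird bird pop a runs bird pop S bird pop   [S → a]
runs pop a bird bird bird pop a runs bird pop S bird pop ⇒ runs pop a bird bird bird pop a runs bird pop a bird pop   [S → a]

S ⇒ runs pop S ⇒ runs pop G bird pop ⇒ runs pop S S bird pop ⇒ runs pop G bird pop S bird pop ⇒ runs pop G runs bird pop S bird pop ⇒ runs pop S S runs bird pop S bird pop ⇒ runs pop G bird pop S runs bird pop S bird pop ⇒ runs pop G bird bird pop S runs bird pop S bird pop ⇒ runs pop G bird bird bird pop S runs bird pop S bird pop ⇒ runs pop a bird bird bird pop S runs bird pop S bird pop ⇒ runs pop a bird bird bird pop a runs bird pop S bird pop ⇒ runs pop a bird bird bird pop a runs bird pop a bird pop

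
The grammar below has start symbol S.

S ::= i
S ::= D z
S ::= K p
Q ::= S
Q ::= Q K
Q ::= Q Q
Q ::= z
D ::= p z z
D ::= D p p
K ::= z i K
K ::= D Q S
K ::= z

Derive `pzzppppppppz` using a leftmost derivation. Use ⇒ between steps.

S ⇒ Dz   [S ::= D z]
Dz ⇒ Dppz   [D ::= D p p]
Dppz ⇒ Dppppz   [D ::= D p p]
Dppppz ⇒ Dppppppz   [D ::= D p p]
Dppppppz ⇒ Dppppppppz   [D ::= D p p]
Dppppppppz ⇒ pzzppppppppz   [D ::= p z z]

S ⇒ Dz ⇒ Dppz ⇒ Dppppz ⇒ Dppppppz ⇒ Dppppppppz ⇒ pzzppppppppz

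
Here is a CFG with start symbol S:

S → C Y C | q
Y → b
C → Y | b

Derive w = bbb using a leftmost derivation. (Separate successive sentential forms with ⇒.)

S ⇒ CYC ⇒ YYC ⇒ bYC ⇒ bbC ⇒ bbb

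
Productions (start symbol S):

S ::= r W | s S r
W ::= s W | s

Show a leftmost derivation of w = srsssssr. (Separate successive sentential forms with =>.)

S => sSr   [S ::= s S r]
sSr => srWr   [S ::= r W]
srWr => srsWr   [W ::= s W]
srsWr => srssWr   [W ::= s W]
srssWr => srsssWr   [W ::= s W]
srsssWr => srssssWr   [W ::= s W]
srssssWr => srsssssr   [W ::= s]

S => sSr => srWr => srsWr => srssWr => srsssWr => srssssWr => srsssssr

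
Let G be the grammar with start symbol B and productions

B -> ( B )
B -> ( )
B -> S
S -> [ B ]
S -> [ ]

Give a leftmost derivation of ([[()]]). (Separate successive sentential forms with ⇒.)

B ⇒ (B)   [B -> ( B )]
(B) ⇒ (S)   [B -> S]
(S) ⇒ ([B])   [S -> [ B ]]
([B]) ⇒ ([S])   [B -> S]
([S]) ⇒ ([[B]])   [S -> [ B ]]
([[B]]) ⇒ ([[()]])   [B -> ( )]

B ⇒ (B) ⇒ (S) ⇒ ([B]) ⇒ ([S]) ⇒ ([[B]]) ⇒ ([[()]])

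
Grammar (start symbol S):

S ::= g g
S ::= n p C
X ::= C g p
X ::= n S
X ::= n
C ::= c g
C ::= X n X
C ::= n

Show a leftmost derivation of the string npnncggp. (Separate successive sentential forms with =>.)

S=>npC=>npXnX=>npnnX=>npnnCgp=>npnncggp

S => npC   [S ::= n p C]
npC => npXnX   [C ::= X n X]
npXnX => npnnX   [X ::= n]
npnnX => npnnCgp   [X ::= C g p]
npnnCgp => npnncggp   [C ::= c g]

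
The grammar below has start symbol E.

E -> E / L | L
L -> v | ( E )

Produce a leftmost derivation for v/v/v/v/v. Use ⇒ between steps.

E⇒E/L⇒E/L/L⇒E/L/L/L⇒E/L/L/L/L⇒L/L/L/L/L⇒v/L/L/L/L⇒v/v/L/L/L⇒v/v/v/L/L⇒v/v/v/v/L⇒v/v/v/v/v

E ⇒ E/L   [E -> E / L]
E/L ⇒ E/L/L   [E -> E / L]
E/L/L ⇒ E/L/L/L   [E -> E / L]
E/L/L/L ⇒ E/L/L/L/L   [E -> E / L]
E/L/L/L/L ⇒ L/L/L/L/L   [E -> L]
L/L/L/L/L ⇒ v/L/L/L/L   [L -> v]
v/L/L/L/L ⇒ v/v/L/L/L   [L -> v]
v/v/L/L/L ⇒ v/v/v/L/L   [L -> v]
v/v/v/L/L ⇒ v/v/v/v/L   [L -> v]
v/v/v/v/L ⇒ v/v/v/v/v   [L -> v]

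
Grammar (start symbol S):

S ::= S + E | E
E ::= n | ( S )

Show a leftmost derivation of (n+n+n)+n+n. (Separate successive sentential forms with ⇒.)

S ⇒ S+E   [S ::= S + E]
S+E ⇒ S+E+E   [S ::= S + E]
S+E+E ⇒ E+E+E   [S ::= E]
E+E+E ⇒ (S)+E+E   [E ::= ( S )]
(S)+E+E ⇒ (S+E)+E+E   [S ::= S + E]
(S+E)+E+E ⇒ (S+E+E)+E+E   [S ::= S + E]
(S+E+E)+E+E ⇒ (E+E+E)+E+E   [S ::= E]
(E+E+E)+E+E ⇒ (n+E+E)+E+E   [E ::= n]
(n+E+E)+E+E ⇒ (n+n+E)+E+E   [E ::= n]
(n+n+E)+E+E ⇒ (n+n+n)+E+E   [E ::= n]
(n+n+n)+E+E ⇒ (n+n+n)+n+E   [E ::= n]
(n+n+n)+n+E ⇒ (n+n+n)+n+n   [E ::= n]

S⇒S+E⇒S+E+E⇒E+E+E⇒(S)+E+E⇒(S+E)+E+E⇒(S+E+E)+E+E⇒(E+E+E)+E+E⇒(n+E+E)+E+E⇒(n+n+E)+E+E⇒(n+n+n)+E+E⇒(n+n+n)+n+E⇒(n+n+n)+n+n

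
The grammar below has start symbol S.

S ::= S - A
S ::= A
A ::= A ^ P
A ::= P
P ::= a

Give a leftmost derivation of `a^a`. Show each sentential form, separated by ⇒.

S ⇒ A   [S ::= A]
A ⇒ A^P   [A ::= A ^ P]
A^P ⇒ P^P   [A ::= P]
P^P ⇒ a^P   [P ::= a]
a^P ⇒ a^a   [P ::= a]

S ⇒ A ⇒ A^P ⇒ P^P ⇒ a^P ⇒ a^a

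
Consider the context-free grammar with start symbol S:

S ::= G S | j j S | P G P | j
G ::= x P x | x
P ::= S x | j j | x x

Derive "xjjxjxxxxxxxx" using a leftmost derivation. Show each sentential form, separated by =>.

S=>PGP=>SxGP=>GSxGP=>xPxSxGP=>xjjxSxGP=>xjjxPGPxGP=>xjjxSxGPxGP=>xjjxjxGPxGP=>xjjxjxxPxGP=>xjjxjxxxxxGP=>xjjxjxxxxxxP=>xjjxjxxxxxxxx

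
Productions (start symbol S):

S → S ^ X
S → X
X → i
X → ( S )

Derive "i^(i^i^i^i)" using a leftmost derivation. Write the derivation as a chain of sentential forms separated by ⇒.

S⇒S^X⇒X^X⇒i^X⇒i^(S)⇒i^(S^X)⇒i^(S^X^X)⇒i^(S^X^X^X)⇒i^(X^X^X^X)⇒i^(i^X^X^X)⇒i^(i^i^X^X)⇒i^(i^i^i^X)⇒i^(i^i^i^i)

S ⇒ S^X   [S → S ^ X]
S^X ⇒ X^X   [S → X]
X^X ⇒ i^X   [X → i]
i^X ⇒ i^(S)   [X → ( S )]
i^(S) ⇒ i^(S^X)   [S → S ^ X]
i^(S^X) ⇒ i^(S^X^X)   [S → S ^ X]
i^(S^X^X) ⇒ i^(S^X^X^X)   [S → S ^ X]
i^(S^X^X^X) ⇒ i^(X^X^X^X)   [S → X]
i^(X^X^X^X) ⇒ i^(i^X^X^X)   [X → i]
i^(i^X^X^X) ⇒ i^(i^i^X^X)   [X → i]
i^(i^i^X^X) ⇒ i^(i^i^i^X)   [X → i]
i^(i^i^i^X) ⇒ i^(i^i^i^i)   [X → i]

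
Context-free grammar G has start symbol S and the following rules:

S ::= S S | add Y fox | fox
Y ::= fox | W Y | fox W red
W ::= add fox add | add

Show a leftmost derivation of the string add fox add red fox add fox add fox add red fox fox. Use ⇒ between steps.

S ⇒ S S   [S ::= S S]
S S ⇒ S S S   [S ::= S S]
S S S ⇒ add Y fox S S   [S ::= add Y fox]
add Y fox S S ⇒ add fox W red fox S S   [Y ::= fox W red]
add fox W red fox S S ⇒ add fox add red fox S S   [W ::= add]
add fox add red fox S S ⇒ add fox add red fox add Y fox S   [S ::= add Y fox]
add fox add red fox add Y fox S ⇒ add fox add red fox add fox W red fox S   [Y ::= fox W red]
add fox add red fox add fox W red fox S ⇒ add fox add red fox add fox add fox add red fox S   [W ::= add fox add]
add fox add red fox add fox add fox add red fox S ⇒ add fox add red fox add fox add fox add red fox fox   [S ::= fox]

S ⇒ S S ⇒ S S S ⇒ add Y fox S S ⇒ add fox W red fox S S ⇒ add fox add red fox S S ⇒ add fox add red fox add Y fox S ⇒ add fox add red fox add fox W red fox S ⇒ add fox add red fox add fox add fox add red fox S ⇒ add fox add red fox add fox add fox add red fox fox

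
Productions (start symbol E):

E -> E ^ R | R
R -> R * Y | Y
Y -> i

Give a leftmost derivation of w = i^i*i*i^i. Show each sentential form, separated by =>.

E => E^R => E^R^R => R^R^R => Y^R^R => i^R^R => i^R*Y^R => i^R*Y*Y^R => i^Y*Y*Y^R => i^i*Y*Y^R => i^i*i*Y^R => i^i*i*i^R => i^i*i*i^Y => i^i*i*i^i

E => E^R   [E -> E ^ R]
E^R => E^R^R   [E -> E ^ R]
E^R^R => R^R^R   [E -> R]
R^R^R => Y^R^R   [R -> Y]
Y^R^R => i^R^R   [Y -> i]
i^R^R => i^R*Y^R   [R -> R * Y]
i^R*Y^R => i^R*Y*Y^R   [R -> R * Y]
i^R*Y*Y^R => i^Y*Y*Y^R   [R -> Y]
i^Y*Y*Y^R => i^i*Y*Y^R   [Y -> i]
i^i*Y*Y^R => i^i*i*Y^R   [Y -> i]
i^i*i*Y^R => i^i*i*i^R   [Y -> i]
i^i*i*i^R => i^i*i*i^Y   [R -> Y]
i^i*i*i^Y => i^i*i*i^i   [Y -> i]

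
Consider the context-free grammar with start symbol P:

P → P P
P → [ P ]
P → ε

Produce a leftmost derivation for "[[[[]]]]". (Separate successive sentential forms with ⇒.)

P ⇒ PP ⇒ PPP ⇒ [P]PP ⇒ [[P]]PP ⇒ [[[P]]]PP ⇒ [[[[P]]]]PP ⇒ [[[[]]]]PP ⇒ [[[[]]]]P ⇒ [[[[]]]]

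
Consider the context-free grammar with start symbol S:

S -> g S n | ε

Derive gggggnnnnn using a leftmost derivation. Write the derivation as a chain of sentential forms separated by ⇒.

S ⇒ gSn   [S -> g S n]
gSn ⇒ ggSnn   [S -> g S n]
ggSnn ⇒ gggSnnn   [S -> g S n]
gggSnnn ⇒ ggggSnnnn   [S -> g S n]
ggggSnnnn ⇒ gggggSnnnnn   [S -> g S n]
gggggSnnnnn ⇒ gggggnnnnn   [S -> ε]

S⇒gSn⇒ggSnn⇒gggSnnn⇒ggggSnnnn⇒gggggSnnnnn⇒gggggnnnnn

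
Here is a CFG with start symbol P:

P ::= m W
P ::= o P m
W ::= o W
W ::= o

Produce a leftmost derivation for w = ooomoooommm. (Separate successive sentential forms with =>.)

P => oPm => ooPmm => oooPmmm => ooomWmmm => ooomoWmmm => ooomooWmmm => ooomoooWmmm => ooomoooommm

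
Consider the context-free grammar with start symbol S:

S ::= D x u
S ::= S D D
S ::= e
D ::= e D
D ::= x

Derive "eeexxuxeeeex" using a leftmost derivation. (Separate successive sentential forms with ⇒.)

S⇒SDD⇒DxuDD⇒eDxuDD⇒eeDxuDD⇒eeeDxuDD⇒eeexxuDD⇒eeexxuxD⇒eeexxuxeD⇒eeexxuxeeD⇒eeexxuxeeeD⇒eeexxuxeeeeD⇒eeexxuxeeeex

S ⇒ SDD   [S ::= S D D]
SDD ⇒ DxuDD   [S ::= D x u]
DxuDD ⇒ eDxuDD   [D ::= e D]
eDxuDD ⇒ eeDxuDD   [D ::= e D]
eeDxuDD ⇒ eeeDxuDD   [D ::= e D]
eeeDxuDD ⇒ eeexxuDD   [D ::= x]
eeexxuDD ⇒ eeexxuxD   [D ::= x]
eeexxuxD ⇒ eeexxuxeD   [D ::= e D]
eeexxuxeD ⇒ eeexxuxeeD   [D ::= e D]
eeexxuxeeD ⇒ eeexxuxeeeD   [D ::= e D]
eeexxuxeeeD ⇒ eeexxuxeeeeD   [D ::= e D]
eeexxuxeeeeD ⇒ eeexxuxeeeex   [D ::= x]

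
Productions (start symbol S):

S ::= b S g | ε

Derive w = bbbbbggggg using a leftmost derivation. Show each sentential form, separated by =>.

S => bSg   [S ::= b S g]
bSg => bbSgg   [S ::= b S g]
bbSgg => bbbSggg   [S ::= b S g]
bbbSggg => bbbbSgggg   [S ::= b S g]
bbbbSgggg => bbbbbSggggg   [S ::= b S g]
bbbbbSggggg => bbbbbggggg   [S ::= ε]

S => bSg => bbSgg => bbbSggg => bbbbSgggg => bbbbbSggggg => bbbbbggggg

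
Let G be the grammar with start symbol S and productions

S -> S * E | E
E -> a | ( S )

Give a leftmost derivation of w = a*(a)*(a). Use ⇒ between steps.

S ⇒ S*E ⇒ S*E*E ⇒ E*E*E ⇒ a*E*E ⇒ a*(S)*E ⇒ a*(E)*E ⇒ a*(a)*E ⇒ a*(a)*(S) ⇒ a*(a)*(E) ⇒ a*(a)*(a)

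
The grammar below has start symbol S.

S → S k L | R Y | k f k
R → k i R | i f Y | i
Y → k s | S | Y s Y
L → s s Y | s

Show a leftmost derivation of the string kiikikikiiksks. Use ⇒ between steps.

S ⇒ RY ⇒ kiRY ⇒ kiiY ⇒ kiiS ⇒ kiiSkL ⇒ kiiRYkL ⇒ kiikiRYkL ⇒ kiikikiRYkL ⇒ kiikikikiRYkL ⇒ kiikikikiiYkL ⇒ kiikikikiikskL ⇒ kiikikikiiksks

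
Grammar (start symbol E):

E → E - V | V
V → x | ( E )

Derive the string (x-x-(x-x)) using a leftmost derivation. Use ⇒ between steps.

E ⇒ V   [E → V]
V ⇒ (E)   [V → ( E )]
(E) ⇒ (E-V)   [E → E - V]
(E-V) ⇒ (E-V-V)   [E → E - V]
(E-V-V) ⇒ (V-V-V)   [E → V]
(V-V-V) ⇒ (x-V-V)   [V → x]
(x-V-V) ⇒ (x-x-V)   [V → x]
(x-x-V) ⇒ (x-x-(E))   [V → ( E )]
(x-x-(E)) ⇒ (x-x-(E-V))   [E → E - V]
(x-x-(E-V)) ⇒ (x-x-(V-V))   [E → V]
(x-x-(V-V)) ⇒ (x-x-(x-V))   [V → x]
(x-x-(x-V)) ⇒ (x-x-(x-x))   [V → x]

E ⇒ V ⇒ (E) ⇒ (E-V) ⇒ (E-V-V) ⇒ (V-V-V) ⇒ (x-V-V) ⇒ (x-x-V) ⇒ (x-x-(E)) ⇒ (x-x-(E-V)) ⇒ (x-x-(V-V)) ⇒ (x-x-(x-V)) ⇒ (x-x-(x-x))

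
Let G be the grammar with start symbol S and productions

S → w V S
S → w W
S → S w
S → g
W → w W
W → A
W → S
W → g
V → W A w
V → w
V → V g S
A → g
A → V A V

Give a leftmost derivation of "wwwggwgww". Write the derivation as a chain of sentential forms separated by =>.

S => wW   [S → w W]
wW => wS   [W → S]
wS => wSw   [S → S w]
wSw => wSww   [S → S w]
wSww => wwVSww   [S → w V S]
wwVSww => wwWAwSww   [V → W A w]
wwWAwSww => wwwWAwSww   [W → w W]
wwwWAwSww => wwwgAwSww   [W → g]
wwwgAwSww => wwwggwSww   [A → g]
wwwggwSww => wwwggwgww   [S → g]

S=>wW=>wS=>wSw=>wSww=>wwVSww=>wwWAwSww=>wwwWAwSww=>wwwgAwSww=>wwwggwSww=>wwwggwgww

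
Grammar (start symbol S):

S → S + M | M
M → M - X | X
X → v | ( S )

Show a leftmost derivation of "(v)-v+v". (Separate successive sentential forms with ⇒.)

S ⇒ S+M ⇒ M+M ⇒ M-X+M ⇒ X-X+M ⇒ (S)-X+M ⇒ (M)-X+M ⇒ (X)-X+M ⇒ (v)-X+M ⇒ (v)-v+M ⇒ (v)-v+X ⇒ (v)-v+v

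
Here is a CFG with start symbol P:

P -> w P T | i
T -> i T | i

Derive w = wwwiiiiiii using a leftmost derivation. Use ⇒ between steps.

P⇒wPT⇒wwPTT⇒wwwPTTT⇒wwwiTTT⇒wwwiiTTT⇒wwwiiiTTT⇒wwwiiiiTTT⇒wwwiiiiiTT⇒wwwiiiiiiT⇒wwwiiiiiii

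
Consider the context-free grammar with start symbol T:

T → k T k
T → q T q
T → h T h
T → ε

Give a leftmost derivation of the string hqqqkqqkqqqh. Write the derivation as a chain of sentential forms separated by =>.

T => hTh   [T → h T h]
hTh => hqTqh   [T → q T q]
hqTqh => hqqTqqh   [T → q T q]
hqqTqqh => hqqqTqqqh   [T → q T q]
hqqqTqqqh => hqqqkTkqqqh   [T → k T k]
hqqqkTkqqqh => hqqqkqTqkqqqh   [T → q T q]
hqqqkqTqkqqqh => hqqqkqqkqqqh   [T → ε]

T=>hTh=>hqTqh=>hqqTqqh=>hqqqTqqqh=>hqqqkTkqqqh=>hqqqkqTqkqqqh=>hqqqkqqkqqqh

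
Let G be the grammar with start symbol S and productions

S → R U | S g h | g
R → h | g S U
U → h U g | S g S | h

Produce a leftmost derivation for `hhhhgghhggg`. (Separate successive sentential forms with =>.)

S=>RU=>hU=>hhUg=>hhhUgg=>hhhhUggg=>hhhhSgSggg=>hhhhggSggg=>hhhhggRUggg=>hhhhgghUggg=>hhhhgghhggg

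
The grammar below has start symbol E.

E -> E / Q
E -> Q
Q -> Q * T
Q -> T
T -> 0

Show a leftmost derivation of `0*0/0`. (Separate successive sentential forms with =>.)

E => E/Q => Q/Q => Q*T/Q => T*T/Q => 0*T/Q => 0*0/Q => 0*0/T => 0*0/0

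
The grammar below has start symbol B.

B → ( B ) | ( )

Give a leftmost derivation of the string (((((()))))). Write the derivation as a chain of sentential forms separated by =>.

B => (B)   [B → ( B )]
(B) => ((B))   [B → ( B )]
((B)) => (((B)))   [B → ( B )]
(((B))) => ((((B))))   [B → ( B )]
((((B)))) => (((((B)))))   [B → ( B )]
(((((B))))) => (((((())))))   [B → ( )]

B => (B) => ((B)) => (((B))) => ((((B)))) => (((((B))))) => (((((())))))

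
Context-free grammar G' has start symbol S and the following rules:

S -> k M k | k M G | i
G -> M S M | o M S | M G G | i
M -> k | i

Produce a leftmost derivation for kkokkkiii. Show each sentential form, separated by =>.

S => kMG   [S -> k M G]
kMG => kkG   [M -> k]
kkG => kkoMS   [G -> o M S]
kkoMS => kkokS   [M -> k]
kkokS => kkokkMG   [S -> k M G]
kkokkMG => kkokkkG   [M -> k]
kkokkkG => kkokkkMSM   [G -> M S M]
kkokkkMSM => kkokkkiSM   [M -> i]
kkokkkiSM => kkokkkiiM   [S -> i]
kkokkkiiM => kkokkkiii   [M -> i]

S => kMG => kkG => kkoMS => kkokS => kkokkMG => kkokkkG => kkokkkMSM => kkokkkiSM => kkokkkiiM => kkokkkiii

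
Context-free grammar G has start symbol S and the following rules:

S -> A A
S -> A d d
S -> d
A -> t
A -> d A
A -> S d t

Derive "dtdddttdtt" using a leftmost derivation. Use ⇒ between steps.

S ⇒ AA ⇒ SdtA ⇒ AAdtA ⇒ dAAdtA ⇒ dSdtAdtA ⇒ dAdddtAdtA ⇒ dtdddtAdtA ⇒ dtdddttdtA ⇒ dtdddttdtt

S ⇒ AA   [S -> A A]
AA ⇒ SdtA   [A -> S d t]
SdtA ⇒ AAdtA   [S -> A A]
AAdtA ⇒ dAAdtA   [A -> d A]
dAAdtA ⇒ dSdtAdtA   [A -> S d t]
dSdtAdtA ⇒ dAdddtAdtA   [S -> A d d]
dAdddtAdtA ⇒ dtdddtAdtA   [A -> t]
dtdddtAdtA ⇒ dtdddttdtA   [A -> t]
dtdddttdtA ⇒ dtdddttdtt   [A -> t]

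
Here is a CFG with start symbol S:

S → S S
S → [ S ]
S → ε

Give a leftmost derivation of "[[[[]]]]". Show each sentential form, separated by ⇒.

S ⇒ [S] ⇒ [[S]] ⇒ [[SS]] ⇒ [[SSS]] ⇒ [[[S]SS]] ⇒ [[[[S]]SS]] ⇒ [[[[]]SS]] ⇒ [[[[]]S]] ⇒ [[[[]]]]

S ⇒ [S]   [S → [ S ]]
[S] ⇒ [[S]]   [S → [ S ]]
[[S]] ⇒ [[SS]]   [S → S S]
[[SS]] ⇒ [[SSS]]   [S → S S]
[[SSS]] ⇒ [[[S]SS]]   [S → [ S ]]
[[[S]SS]] ⇒ [[[[S]]SS]]   [S → [ S ]]
[[[[S]]SS]] ⇒ [[[[]]SS]]   [S → ε]
[[[[]]SS]] ⇒ [[[[]]S]]   [S → ε]
[[[[]]S]] ⇒ [[[[]]]]   [S → ε]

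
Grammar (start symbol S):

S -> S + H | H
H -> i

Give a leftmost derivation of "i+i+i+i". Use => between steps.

S=>S+H=>S+H+H=>S+H+H+H=>H+H+H+H=>i+H+H+H=>i+i+H+H=>i+i+i+H=>i+i+i+i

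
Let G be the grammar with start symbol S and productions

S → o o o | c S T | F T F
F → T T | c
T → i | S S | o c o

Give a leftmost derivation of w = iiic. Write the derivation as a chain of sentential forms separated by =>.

S => FTF => TTTF => iTTF => iiTF => iiiF => iiic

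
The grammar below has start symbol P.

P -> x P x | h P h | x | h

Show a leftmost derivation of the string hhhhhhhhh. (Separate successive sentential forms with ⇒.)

P ⇒ hPh   [P -> h P h]
hPh ⇒ hhPhh   [P -> h P h]
hhPhh ⇒ hhhPhhh   [P -> h P h]
hhhPhhh ⇒ hhhhPhhhh   [P -> h P h]
hhhhPhhhh ⇒ hhhhhhhhh   [P -> h]

P ⇒ hPh ⇒ hhPhh ⇒ hhhPhhh ⇒ hhhhPhhhh ⇒ hhhhhhhhh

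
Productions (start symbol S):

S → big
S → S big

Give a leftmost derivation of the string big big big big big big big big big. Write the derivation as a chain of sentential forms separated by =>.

S => S big => S big big => S big big big => S big big big big => S big big big big big => S big big big big big big => S big big big big big big big => S big big big big big big big big => big big big big big big big big big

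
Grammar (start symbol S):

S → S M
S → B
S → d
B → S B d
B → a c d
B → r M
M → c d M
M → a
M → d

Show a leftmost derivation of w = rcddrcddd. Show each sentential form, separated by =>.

S => B => SBd => BBd => rMBd => rcdMBd => rcddBd => rcddrMd => rcddrcdMd => rcddrcddd

S => B   [S → B]
B => SBd   [B → S B d]
SBd => BBd   [S → B]
BBd => rMBd   [B → r M]
rMBd => rcdMBd   [M → c d M]
rcdMBd => rcddBd   [M → d]
rcddBd => rcddrMd   [B → r M]
rcddrMd => rcddrcdMd   [M → c d M]
rcddrcdMd => rcddrcddd   [M → d]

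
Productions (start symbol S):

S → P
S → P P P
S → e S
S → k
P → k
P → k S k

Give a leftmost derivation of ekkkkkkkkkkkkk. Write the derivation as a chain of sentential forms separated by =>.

S => eS => ePPP => ekSkPP => ekPPPkPP => ekkSkPPkPP => ekkPPPkPPkPP => ekkkPPkPPkPP => ekkkkSkPkPPkPP => ekkkkkkPkPPkPP => ekkkkkkkkPPkPP => ekkkkkkkkkPkPP => ekkkkkkkkkkkPP => ekkkkkkkkkkkkP => ekkkkkkkkkkkkk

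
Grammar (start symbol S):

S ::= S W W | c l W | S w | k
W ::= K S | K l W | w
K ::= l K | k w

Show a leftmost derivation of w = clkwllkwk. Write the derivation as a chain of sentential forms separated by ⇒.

S ⇒ clW   [S ::= c l W]
clW ⇒ clKlW   [W ::= K l W]
clKlW ⇒ clkwlW   [K ::= k w]
clkwlW ⇒ clkwlKS   [W ::= K S]
clkwlKS ⇒ clkwllKS   [K ::= l K]
clkwllKS ⇒ clkwllkwS   [K ::= k w]
clkwllkwS ⇒ clkwllkwk   [S ::= k]

S ⇒ clW ⇒ clKlW ⇒ clkwlW ⇒ clkwlKS ⇒ clkwllKS ⇒ clkwllkwS ⇒ clkwllkwk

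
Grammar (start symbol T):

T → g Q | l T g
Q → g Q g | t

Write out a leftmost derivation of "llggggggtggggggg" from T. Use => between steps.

T => lTg   [T → l T g]
lTg => llTgg   [T → l T g]
llTgg => llgQgg   [T → g Q]
llgQgg => llggQggg   [Q → g Q g]
llggQggg => llgggQgggg   [Q → g Q g]
llgggQgggg => llggggQggggg   [Q → g Q g]
llggggQggggg => llgggggQgggggg   [Q → g Q g]
llgggggQgggggg => llggggggQggggggg   [Q → g Q g]
llggggggQggggggg => llggggggtggggggg   [Q → t]

T=>lTg=>llTgg=>llgQgg=>llggQggg=>llgggQgggg=>llggggQggggg=>llgggggQgggggg=>llggggggQggggggg=>llggggggtggggggg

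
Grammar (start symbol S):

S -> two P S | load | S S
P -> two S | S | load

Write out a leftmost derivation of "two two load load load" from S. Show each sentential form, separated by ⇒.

S ⇒ two P S ⇒ two two S S ⇒ two two S S S ⇒ two two load S S ⇒ two two load load S ⇒ two two load load load

S ⇒ two P S   [S -> two P S]
two P S ⇒ two two S S   [P -> two S]
two two S S ⇒ two two S S S   [S -> S S]
two two S S S ⇒ two two load S S   [S -> load]
two two load S S ⇒ two two load load S   [S -> load]
two two load load S ⇒ two two load load load   [S -> load]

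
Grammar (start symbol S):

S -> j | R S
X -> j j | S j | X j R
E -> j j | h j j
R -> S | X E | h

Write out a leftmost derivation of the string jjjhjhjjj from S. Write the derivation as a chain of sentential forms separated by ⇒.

S ⇒ RS ⇒ XES ⇒ XjRES ⇒ XjRjRES ⇒ SjjRjRES ⇒ jjjRjRES ⇒ jjjhjRES ⇒ jjjhjhES ⇒ jjjhjhjjS ⇒ jjjhjhjjj

S ⇒ RS   [S -> R S]
RS ⇒ XES   [R -> X E]
XES ⇒ XjRES   [X -> X j R]
XjRES ⇒ XjRjRES   [X -> X j R]
XjRjRES ⇒ SjjRjRES   [X -> S j]
SjjRjRES ⇒ jjjRjRES   [S -> j]
jjjRjRES ⇒ jjjhjRES   [R -> h]
jjjhjRES ⇒ jjjhjhES   [R -> h]
jjjhjhES ⇒ jjjhjhjjS   [E -> j j]
jjjhjhjjS ⇒ jjjhjhjjj   [S -> j]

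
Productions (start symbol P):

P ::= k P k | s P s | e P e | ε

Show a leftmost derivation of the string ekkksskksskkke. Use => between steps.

P=>ePe=>ekPke=>ekkPkke=>ekkkPkkke=>ekkksPskkke=>ekkkssPsskkke=>ekkksskPksskkke=>ekkksskksskkke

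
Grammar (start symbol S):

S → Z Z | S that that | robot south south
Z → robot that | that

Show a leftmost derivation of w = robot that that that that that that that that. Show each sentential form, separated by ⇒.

S ⇒ S that that ⇒ S that that that that ⇒ S that that that that that that ⇒ Z Z that that that that that that ⇒ robot that Z that that that that that that ⇒ robot that that that that that that that that

S ⇒ S that that   [S → S that that]
S that that ⇒ S that that that that   [S → S that that]
S that that that that ⇒ S that that that that that that   [S → S that that]
S that that that that that that ⇒ Z Z that that that that that that   [S → Z Z]
Z Z that that that that that that ⇒ robot that Z that that that that that that   [Z → robot that]
robot that Z that that that that that that ⇒ robot that that that that that that that that   [Z → that]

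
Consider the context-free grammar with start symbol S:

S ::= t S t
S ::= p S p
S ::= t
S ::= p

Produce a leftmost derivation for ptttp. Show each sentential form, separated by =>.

S => pSp => ptStp => ptttp

S => pSp   [S ::= p S p]
pSp => ptStp   [S ::= t S t]
ptStp => ptttp   [S ::= t]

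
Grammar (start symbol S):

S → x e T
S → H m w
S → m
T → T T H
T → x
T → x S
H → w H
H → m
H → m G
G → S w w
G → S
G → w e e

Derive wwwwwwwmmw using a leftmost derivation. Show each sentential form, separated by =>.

S => Hmw   [S → H m w]
Hmw => wHmw   [H → w H]
wHmw => wwHmw   [H → w H]
wwHmw => wwwHmw   [H → w H]
wwwHmw => wwwwHmw   [H → w H]
wwwwHmw => wwwwwHmw   [H → w H]
wwwwwHmw => wwwwwwHmw   [H → w H]
wwwwwwHmw => wwwwwwwHmw   [H → w H]
wwwwwwwHmw => wwwwwwwmmw   [H → m]

S => Hmw => wHmw => wwHmw => wwwHmw => wwwwHmw => wwwwwHmw => wwwwwwHmw => wwwwwwwHmw => wwwwwwwmmw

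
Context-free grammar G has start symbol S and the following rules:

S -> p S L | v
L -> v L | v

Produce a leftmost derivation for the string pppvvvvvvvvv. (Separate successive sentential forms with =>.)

S => pSL => ppSLL => pppSLLL => pppvLLL => pppvvLLL => pppvvvLLL => pppvvvvLLL => pppvvvvvLLL => pppvvvvvvLL => pppvvvvvvvL => pppvvvvvvvvL => pppvvvvvvvvv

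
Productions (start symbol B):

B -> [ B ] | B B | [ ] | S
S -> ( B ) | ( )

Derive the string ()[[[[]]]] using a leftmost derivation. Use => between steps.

B => BB => SB => ()B => ()[B] => ()[[B]] => ()[[[B]]] => ()[[[[]]]]

B => BB   [B -> B B]
BB => SB   [B -> S]
SB => ()B   [S -> ( )]
()B => ()[B]   [B -> [ B ]]
()[B] => ()[[B]]   [B -> [ B ]]
()[[B]] => ()[[[B]]]   [B -> [ B ]]
()[[[B]]] => ()[[[[]]]]   [B -> [ ]]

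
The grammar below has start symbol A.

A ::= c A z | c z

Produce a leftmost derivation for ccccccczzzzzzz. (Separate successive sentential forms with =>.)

A => cAz => ccAzz => cccAzzz => ccccAzzzz => cccccAzzzzz => ccccccAzzzzzz => ccccccczzzzzzz

A => cAz   [A ::= c A z]
cAz => ccAzz   [A ::= c A z]
ccAzz => cccAzzz   [A ::= c A z]
cccAzzz => ccccAzzzz   [A ::= c A z]
ccccAzzzz => cccccAzzzzz   [A ::= c A z]
cccccAzzzzz => ccccccAzzzzzz   [A ::= c A z]
ccccccAzzzzzz => ccccccczzzzzzz   [A ::= c z]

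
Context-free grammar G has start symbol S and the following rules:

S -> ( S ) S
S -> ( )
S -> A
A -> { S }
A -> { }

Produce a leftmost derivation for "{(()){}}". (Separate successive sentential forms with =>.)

S => A => {S} => {(S)S} => {(())S} => {(())A} => {(()){}}

S => A   [S -> A]
A => {S}   [A -> { S }]
{S} => {(S)S}   [S -> ( S ) S]
{(S)S} => {(())S}   [S -> ( )]
{(())S} => {(())A}   [S -> A]
{(())A} => {(()){}}   [A -> { }]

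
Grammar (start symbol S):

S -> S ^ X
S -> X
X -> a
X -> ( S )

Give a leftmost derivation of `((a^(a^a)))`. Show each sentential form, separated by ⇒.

S ⇒ X ⇒ (S) ⇒ (X) ⇒ ((S)) ⇒ ((S^X)) ⇒ ((X^X)) ⇒ ((a^X)) ⇒ ((a^(S))) ⇒ ((a^(S^X))) ⇒ ((a^(X^X))) ⇒ ((a^(a^X))) ⇒ ((a^(a^a)))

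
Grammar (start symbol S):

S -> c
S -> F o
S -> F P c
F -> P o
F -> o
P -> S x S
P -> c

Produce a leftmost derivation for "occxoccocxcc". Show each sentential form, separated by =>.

S => FPc   [S -> F P c]
FPc => PoPc   [F -> P o]
PoPc => SxSoPc   [P -> S x S]
SxSoPc => FPcxSoPc   [S -> F P c]
FPcxSoPc => oPcxSoPc   [F -> o]
oPcxSoPc => occxSoPc   [P -> c]
occxSoPc => occxFPcoPc   [S -> F P c]
occxFPcoPc => occxoPcoPc   [F -> o]
occxoPcoPc => occxoccoPc   [P -> c]
occxoccoPc => occxoccoSxSc   [P -> S x S]
occxoccoSxSc => occxoccocxSc   [S -> c]
occxoccocxSc => occxoccocxcc   [S -> c]

S=>FPc=>PoPc=>SxSoPc=>FPcxSoPc=>oPcxSoPc=>occxSoPc=>occxFPcoPc=>occxoPcoPc=>occxoccoPc=>occxoccoSxSc=>occxoccocxSc=>occxoccocxcc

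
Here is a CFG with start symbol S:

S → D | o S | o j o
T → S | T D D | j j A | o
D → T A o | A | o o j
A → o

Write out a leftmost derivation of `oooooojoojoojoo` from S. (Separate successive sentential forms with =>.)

S => D   [S → D]
D => TAo   [D → T A o]
TAo => TDDAo   [T → T D D]
TDDAo => TDDDDAo   [T → T D D]
TDDDDAo => oDDDDAo   [T → o]
oDDDDAo => oTAoDDDAo   [D → T A o]
oTAoDDDAo => ooAoDDDAo   [T → o]
ooAoDDDAo => ooooDDDAo   [A → o]
ooooDDDAo => oooooojDDAo   [D → o o j]
oooooojDDAo => oooooojoojDAo   [D → o o j]
oooooojoojDAo => oooooojoojoojAo   [D → o o j]
oooooojoojoojAo => oooooojoojoojoo   [A → o]

S => D => TAo => TDDAo => TDDDDAo => oDDDDAo => oTAoDDDAo => ooAoDDDAo => ooooDDDAo => oooooojDDAo => oooooojoojDAo => oooooojoojoojAo => oooooojoojoojoo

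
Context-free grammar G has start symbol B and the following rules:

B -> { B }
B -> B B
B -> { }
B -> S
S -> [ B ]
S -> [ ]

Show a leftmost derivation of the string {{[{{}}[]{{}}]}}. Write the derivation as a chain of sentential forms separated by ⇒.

B⇒{B}⇒{{B}}⇒{{S}}⇒{{[B]}}⇒{{[BB]}}⇒{{[{B}B]}}⇒{{[{{}}B]}}⇒{{[{{}}BB]}}⇒{{[{{}}SB]}}⇒{{[{{}}[]B]}}⇒{{[{{}}[]{B}]}}⇒{{[{{}}[]{{}}]}}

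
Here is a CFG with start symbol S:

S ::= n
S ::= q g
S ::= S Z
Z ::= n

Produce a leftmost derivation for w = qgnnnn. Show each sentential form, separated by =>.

S => SZ   [S ::= S Z]
SZ => SZZ   [S ::= S Z]
SZZ => SZZZ   [S ::= S Z]
SZZZ => SZZZZ   [S ::= S Z]
SZZZZ => qgZZZZ   [S ::= q g]
qgZZZZ => qgnZZZ   [Z ::= n]
qgnZZZ => qgnnZZ   [Z ::= n]
qgnnZZ => qgnnnZ   [Z ::= n]
qgnnnZ => qgnnnn   [Z ::= n]

S=>SZ=>SZZ=>SZZZ=>SZZZZ=>qgZZZZ=>qgnZZZ=>qgnnZZ=>qgnnnZ=>qgnnnn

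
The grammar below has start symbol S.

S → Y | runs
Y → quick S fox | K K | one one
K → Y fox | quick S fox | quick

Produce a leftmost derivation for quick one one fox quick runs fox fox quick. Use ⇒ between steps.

S ⇒ Y ⇒ K K ⇒ Y fox K ⇒ K K fox K ⇒ quick S fox K fox K ⇒ quick Y fox K fox K ⇒ quick one one fox K fox K ⇒ quick one one fox quick S fox fox K ⇒ quick one one fox quick runs fox fox K ⇒ quick one one fox quick runs fox fox quick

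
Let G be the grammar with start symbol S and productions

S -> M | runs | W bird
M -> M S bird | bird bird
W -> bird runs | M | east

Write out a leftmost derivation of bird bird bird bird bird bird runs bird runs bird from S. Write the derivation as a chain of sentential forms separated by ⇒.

S ⇒ M ⇒ M S bird ⇒ M S bird S bird ⇒ M S bird S bird S bird ⇒ bird bird S bird S bird S bird ⇒ bird bird W bird bird S bird S bird ⇒ bird bird M bird bird S bird S bird ⇒ bird bird bird bird bird bird S bird S bird ⇒ bird bird bird bird bird bird runs bird S bird ⇒ bird bird bird bird bird bird runs bird runs bird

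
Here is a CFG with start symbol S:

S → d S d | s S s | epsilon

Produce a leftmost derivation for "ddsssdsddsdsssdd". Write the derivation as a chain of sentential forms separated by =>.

S => dSd => ddSdd => ddsSsdd => ddssSssdd => ddsssSsssdd => ddsssdSdsssdd => ddsssdsSsdsssdd => ddsssdsdSdsdsssdd => ddsssdsddsdsssdd

S => dSd   [S → d S d]
dSd => ddSdd   [S → d S d]
ddSdd => ddsSsdd   [S → s S s]
ddsSsdd => ddssSssdd   [S → s S s]
ddssSssdd => ddsssSsssdd   [S → s S s]
ddsssSsssdd => ddsssdSdsssdd   [S → d S d]
ddsssdSdsssdd => ddsssdsSsdsssdd   [S → s S s]
ddsssdsSsdsssdd => ddsssdsdSdsdsssdd   [S → d S d]
ddsssdsdSdsdsssdd => ddsssdsddsdsssdd   [S → epsilon]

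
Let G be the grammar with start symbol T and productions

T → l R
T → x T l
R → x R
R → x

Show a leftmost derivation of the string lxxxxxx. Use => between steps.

T => lR => lxR => lxxR => lxxxR => lxxxxR => lxxxxxR => lxxxxxx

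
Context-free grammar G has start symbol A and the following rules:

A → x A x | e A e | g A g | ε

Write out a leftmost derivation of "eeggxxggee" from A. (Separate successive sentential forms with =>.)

A => eAe => eeAee => eegAgee => eeggAggee => eeggxAxggee => eeggxxggee

A => eAe   [A → e A e]
eAe => eeAee   [A → e A e]
eeAee => eegAgee   [A → g A g]
eegAgee => eeggAggee   [A → g A g]
eeggAggee => eeggxAxggee   [A → x A x]
eeggxAxggee => eeggxxggee   [A → ε]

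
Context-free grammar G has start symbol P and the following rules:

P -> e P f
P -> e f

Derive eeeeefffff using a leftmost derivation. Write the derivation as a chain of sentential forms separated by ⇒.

P⇒ePf⇒eePff⇒eeePfff⇒eeeePffff⇒eeeeefffff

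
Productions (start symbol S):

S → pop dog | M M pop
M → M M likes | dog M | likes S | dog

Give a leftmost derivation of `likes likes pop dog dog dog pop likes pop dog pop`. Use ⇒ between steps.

S ⇒ M M pop ⇒ likes S M pop ⇒ likes M M pop M pop ⇒ likes likes S M pop M pop ⇒ likes likes pop dog M pop M pop ⇒ likes likes pop dog dog M pop M pop ⇒ likes likes pop dog dog dog pop M pop ⇒ likes likes pop dog dog dog pop likes S pop ⇒ likes likes pop dog dog dog pop likes pop dog pop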